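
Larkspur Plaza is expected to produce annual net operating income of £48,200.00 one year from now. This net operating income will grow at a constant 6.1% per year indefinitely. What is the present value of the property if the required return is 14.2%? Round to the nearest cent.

Growing perpetuity: P = D₁ / (r − g) = £48,200.0000 / (0.142 − 0.061) = £595,061.73

£595061.73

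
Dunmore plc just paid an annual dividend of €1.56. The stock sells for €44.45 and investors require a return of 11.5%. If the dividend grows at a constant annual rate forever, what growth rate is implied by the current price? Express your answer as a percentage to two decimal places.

P = D₀(1+g)/(r−g) ⇒ P(r−g) = D₀(1+g) ⇒ g(P+D₀) = P·r − D₀
g = (P·r − D₀)/(P + D₀) = (€44.45×0.115 − €1.56) / (€44.45 + €1.56) = 0.077195

7.72%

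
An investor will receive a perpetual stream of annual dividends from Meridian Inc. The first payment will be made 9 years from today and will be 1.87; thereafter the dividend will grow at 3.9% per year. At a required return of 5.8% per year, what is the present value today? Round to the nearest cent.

Value at end of year 8: C₁ / (r − g) = 1.87 / (0.058 − 0.039) = 98.4211
Discount to today: PV = 98.4211 / (1 + 0.058)^8 = 98.4211 / 1.569948 = 62.69

62.69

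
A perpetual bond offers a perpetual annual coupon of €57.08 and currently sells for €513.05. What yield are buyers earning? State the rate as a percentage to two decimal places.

P = C/r ⇒ r = C/P = €57.08/€513.05 = 0.111256

11.13%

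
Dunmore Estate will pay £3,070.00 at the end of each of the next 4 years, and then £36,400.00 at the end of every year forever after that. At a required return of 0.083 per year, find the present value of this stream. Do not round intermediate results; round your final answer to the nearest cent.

PV of 4-year annuity: £3,070.00 × [1 − (1+0.083)^−4] / 0.083 = 10100.69739
Perpetuity value at year 4: £36,400.00 / 0.083 = 438554.21687
PV of perpetuity: 438554.21687 / (1+0.083)^4 = 318793.50510
Total PV = 10100.69739 + 318793.50510 = 328894.20250

£328894.20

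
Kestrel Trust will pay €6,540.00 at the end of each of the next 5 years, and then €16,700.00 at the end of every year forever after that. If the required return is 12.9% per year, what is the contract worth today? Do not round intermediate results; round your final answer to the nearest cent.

€93634.93

PV of 5-year annuity: €6,540.00 × [1 − (1+0.129)^−5] / 0.129 = 23058.92882
Perpetuity value at year 5: €16,700.00 / 0.129 = 129457.36434
PV of perpetuity: 129457.36434 / (1+0.129)^5 = 70576.00175
Total PV = 23058.92882 + 70576.00175 = 93634.93058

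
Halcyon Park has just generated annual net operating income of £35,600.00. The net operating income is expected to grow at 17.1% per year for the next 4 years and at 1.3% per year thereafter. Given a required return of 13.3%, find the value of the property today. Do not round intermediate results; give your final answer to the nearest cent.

£497661.93

D_1 = 41687.60000
D_2 = 48816.17960
D_3 = 57163.74631
D_4 = 66938.74693
Terminal value at year 4: TV = D_4×(1+g_2)/(r−g_2) = 67808.95064/0.12 = 565074.58867
P_0 = D_1/(1+r)^1 + D_2/(1+r)^2 + D_3/(1+r)^3 + D_4/(1+r)^4 + TV/(1+r)^4
    = 36793.99823 + 38028.04231 + 39303.47532 + 40621.68544 + 342914.72792 = 497661.92922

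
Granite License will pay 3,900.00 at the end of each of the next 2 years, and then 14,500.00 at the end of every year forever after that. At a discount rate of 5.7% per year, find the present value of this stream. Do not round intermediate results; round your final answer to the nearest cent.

PV of 2-year annuity: 3,900.00 × [1 − (1+0.057)^−2] / 0.057 = 7180.40473
Perpetuity value at year 2: 14,500.00 / 0.057 = 254385.96491
PV of perpetuity: 254385.96491 / (1+0.057)^2 = 227689.58837
Total PV = 7180.40473 + 227689.58837 = 234869.99309

234869.99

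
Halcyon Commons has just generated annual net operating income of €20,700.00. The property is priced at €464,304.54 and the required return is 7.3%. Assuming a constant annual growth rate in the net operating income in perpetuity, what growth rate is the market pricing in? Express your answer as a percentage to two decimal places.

2.72%

P = D₀(1+g)/(r−g) ⇒ P(r−g) = D₀(1+g) ⇒ g(P+D₀) = P·r − D₀
g = (P·r − D₀)/(P + D₀) = (€464,304.54×0.073 − €20,700.00) / (€464,304.54 + €20,700.00) = 0.027204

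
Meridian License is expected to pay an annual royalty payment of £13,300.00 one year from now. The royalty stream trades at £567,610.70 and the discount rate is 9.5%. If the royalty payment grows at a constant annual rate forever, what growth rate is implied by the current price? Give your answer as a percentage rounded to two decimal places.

P = D₁/(r−g) ⇒ g = r − D₁/P = 0.095 − £13,300.00/£567,610.70 = 0.071568

7.16%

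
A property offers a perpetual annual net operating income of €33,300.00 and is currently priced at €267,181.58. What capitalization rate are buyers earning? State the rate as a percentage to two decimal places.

12.46%

P = C/r ⇒ r = C/P = €33,300.00/€267,181.58 = 0.124634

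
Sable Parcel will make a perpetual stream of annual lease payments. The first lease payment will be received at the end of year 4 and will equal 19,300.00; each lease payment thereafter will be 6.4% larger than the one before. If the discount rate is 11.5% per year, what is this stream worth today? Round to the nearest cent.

272999.93

Value at end of year 3: C₁ / (r − g) = 19,300.00 / (0.115 − 0.064) = 378,431.3725
Discount to today: PV = 378,431.3725 / (1 + 0.115)^3 = 378,431.3725 / 1.386196 = 272,999.93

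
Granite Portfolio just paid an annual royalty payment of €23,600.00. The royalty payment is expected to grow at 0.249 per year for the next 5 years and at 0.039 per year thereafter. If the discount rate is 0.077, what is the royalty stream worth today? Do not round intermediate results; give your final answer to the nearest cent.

€1541670.03

D_1 = 29476.40000
D_2 = 36816.02360
D_3 = 45983.21348
D_4 = 57433.03363
D_5 = 71733.85901
Terminal value at year 5: TV = D_5×(1+g_2)/(r−g_2) = 74531.47951/0.038 = 1961354.72389
P_0 = D_1/(1+r)^1 + D_2/(1+r)^2 + D_3/(1+r)^3 + D_4/(1+r)^4 + D_5/(1+r)^5 + TV/(1+r)^5
    = 27368.98793 + 31739.89408 + 36808.84652 + 42687.32526 + 49504.61398 + 1353560.36636 = 1541670.03413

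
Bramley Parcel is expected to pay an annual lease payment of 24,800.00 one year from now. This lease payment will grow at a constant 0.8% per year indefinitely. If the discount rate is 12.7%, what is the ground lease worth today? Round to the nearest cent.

Growing perpetuity: P = D₁ / (r − g) = 24,800.0000 / (0.127 − 0.008) = 208,403.36

208403.36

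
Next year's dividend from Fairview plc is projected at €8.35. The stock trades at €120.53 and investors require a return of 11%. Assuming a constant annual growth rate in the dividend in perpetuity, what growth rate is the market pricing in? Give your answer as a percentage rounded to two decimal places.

4.07%

P = D₁/(r−g) ⇒ g = r − D₁/P = 0.11 − €8.35/€120.53 = 0.040723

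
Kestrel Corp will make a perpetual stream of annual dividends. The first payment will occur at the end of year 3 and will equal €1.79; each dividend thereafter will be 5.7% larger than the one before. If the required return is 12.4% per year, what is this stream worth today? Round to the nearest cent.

€21.15

Value at end of year 2: C₁ / (r − g) = €1.79 / (0.124 − 0.057) = €26.7164
Discount to today: PV = €26.7164 / (1 + 0.124)^2 = €26.7164 / 1.263376 = €21.15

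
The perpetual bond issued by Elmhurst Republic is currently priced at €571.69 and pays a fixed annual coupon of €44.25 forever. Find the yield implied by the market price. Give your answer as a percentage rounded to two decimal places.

7.74%

P = C/r ⇒ r = C/P = €44.25/€571.69 = 0.077402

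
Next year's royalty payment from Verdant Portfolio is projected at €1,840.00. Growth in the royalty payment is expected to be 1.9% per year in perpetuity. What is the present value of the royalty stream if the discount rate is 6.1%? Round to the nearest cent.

€43809.52

Growing perpetuity: P = D₁ / (r − g) = €1,840.0000 / (0.061 − 0.019) = €43,809.52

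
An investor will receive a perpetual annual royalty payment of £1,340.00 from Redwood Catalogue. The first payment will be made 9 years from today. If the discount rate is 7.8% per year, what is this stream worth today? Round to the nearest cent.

Value at end of year 8: C / r = £1,340.00 / 0.078 = £17,179.4872
Discount to today: PV = £17,179.4872 / (1 + 0.078)^8 = £17,179.4872 / 1.823686 = £9,420.20

£9420.20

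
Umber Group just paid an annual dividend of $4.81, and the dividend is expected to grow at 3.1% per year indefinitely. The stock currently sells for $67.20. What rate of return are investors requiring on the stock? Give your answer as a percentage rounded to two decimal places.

10.48%

D₁ = $4.81 × 1.031 = $4.9591
P = D₁/(r − g) ⇒ r = D₁/P + g = $4.9591/$67.20 + 0.031 = 0.073796 + 0.031 = 0.104796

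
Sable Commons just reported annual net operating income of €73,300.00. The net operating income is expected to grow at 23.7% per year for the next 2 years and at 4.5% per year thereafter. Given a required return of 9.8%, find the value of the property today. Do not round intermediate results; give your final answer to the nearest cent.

€2009949.63

D_1 = 90672.10000
D_2 = 112161.38770
Terminal value at year 2: TV = D_2×(1+g_2)/(r−g_2) = 117208.65015/0.053 = 2211483.96503
P_0 = D_1/(1+r)^1 + D_2/(1+r)^2 + TV/(1+r)^2
    = 82579.32605 + 93033.35730 + 1834336.95063 = 2009949.63398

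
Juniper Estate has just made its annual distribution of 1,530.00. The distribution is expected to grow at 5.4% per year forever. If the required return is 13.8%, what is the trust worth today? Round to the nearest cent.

19197.86

D₁ = D₀ × (1 + g) = 1,530.00 × 1.054 = 1,612.6200
Growing perpetuity: P = D₁ / (r − g) = 1,612.6200 / (0.138 − 0.054) = 19,197.86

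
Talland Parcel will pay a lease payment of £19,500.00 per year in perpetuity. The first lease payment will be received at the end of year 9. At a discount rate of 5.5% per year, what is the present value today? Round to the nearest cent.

£231021.42

Value at end of year 8: C / r = £19,500.00 / 0.055 = £354,545.4545
Discount to today: PV = £354,545.4545 / (1 + 0.055)^8 = £354,545.4545 / 1.534687 = £231,021.42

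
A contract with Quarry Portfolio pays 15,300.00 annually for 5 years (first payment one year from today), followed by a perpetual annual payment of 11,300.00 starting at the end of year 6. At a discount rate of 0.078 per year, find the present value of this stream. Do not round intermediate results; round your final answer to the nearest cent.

160927.18

PV of 5-year annuity: 15,300.00 × [1 − (1+0.078)^−5] / 0.078 = 61411.83545
Perpetuity value at year 5: 11,300.00 / 0.078 = 144871.79487
PV of perpetuity: 144871.79487 / (1+0.078)^5 = 99515.34124
Total PV = 61411.83545 + 99515.34124 = 160927.17669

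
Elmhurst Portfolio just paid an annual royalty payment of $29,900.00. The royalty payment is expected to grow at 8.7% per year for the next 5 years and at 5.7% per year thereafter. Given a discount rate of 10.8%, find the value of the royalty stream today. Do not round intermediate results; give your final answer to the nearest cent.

D_1 = 32501.30000
D_2 = 35328.91310
D_3 = 38402.52854
D_4 = 41743.54852
D_5 = 45375.23724
Terminal value at year 5: TV = D_5×(1+g_2)/(r−g_2) = 47961.62577/0.051 = 940424.03465
P_0 = D_1/(1+r)^1 + D_2/(1+r)^2 + D_3/(1+r)^3 + D_4/(1+r)^4 + D_5/(1+r)^5 + TV/(1+r)^5
    = 29333.30325 + 28777.34714 + 28231.92811 + 27696.84644 + 27171.90621 + 563151.07568 = 704362.40682

$704362.41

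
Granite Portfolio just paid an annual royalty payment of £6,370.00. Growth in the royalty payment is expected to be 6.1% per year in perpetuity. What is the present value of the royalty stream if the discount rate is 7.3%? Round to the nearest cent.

D₁ = D₀ × (1 + g) = £6,370.00 × 1.061 = £6,758.5700
Growing perpetuity: P = D₁ / (r − g) = £6,758.5700 / (0.073 − 0.061) = £563,214.17

£563214.17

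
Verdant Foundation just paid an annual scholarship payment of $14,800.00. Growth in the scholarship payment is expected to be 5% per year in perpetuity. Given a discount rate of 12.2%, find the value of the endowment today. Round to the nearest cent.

D₁ = D₀ × (1 + g) = $14,800.00 × 1.05 = $15,540.0000
Growing perpetuity: P = D₁ / (r − g) = $15,540.0000 / (0.122 − 0.05) = $215,833.33

$215833.33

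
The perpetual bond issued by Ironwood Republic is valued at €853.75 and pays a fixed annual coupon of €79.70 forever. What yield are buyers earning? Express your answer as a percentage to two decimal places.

9.34%

P = C/r ⇒ r = C/P = €79.70/€853.75 = 0.093353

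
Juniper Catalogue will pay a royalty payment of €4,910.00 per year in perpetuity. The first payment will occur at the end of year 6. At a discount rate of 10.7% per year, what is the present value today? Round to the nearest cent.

€27603.21

Value at end of year 5: C / r = €4,910.00 / 0.107 = €45,887.8505
Discount to today: PV = €45,887.8505 / (1 + 0.107)^5 = €45,887.8505 / 1.662410 = €27,603.21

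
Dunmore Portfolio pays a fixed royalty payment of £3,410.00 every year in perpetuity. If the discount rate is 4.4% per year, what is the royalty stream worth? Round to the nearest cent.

£77500.00

Level perpetuity: PV = C / r = £3,410.00 / 0.044 = £77,500.00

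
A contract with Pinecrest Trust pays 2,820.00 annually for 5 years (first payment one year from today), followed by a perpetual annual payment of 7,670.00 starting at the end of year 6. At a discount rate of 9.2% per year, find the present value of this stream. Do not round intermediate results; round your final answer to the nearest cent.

64602.25

PV of 5-year annuity: 2,820.00 × [1 − (1+0.092)^−5] / 0.092 = 10912.13115
Perpetuity value at year 5: 7,670.00 / 0.092 = 83369.56522
PV of perpetuity: 83369.56522 / (1+0.092)^5 = 53690.11631
Total PV = 10912.13115 + 53690.11631 = 64602.24746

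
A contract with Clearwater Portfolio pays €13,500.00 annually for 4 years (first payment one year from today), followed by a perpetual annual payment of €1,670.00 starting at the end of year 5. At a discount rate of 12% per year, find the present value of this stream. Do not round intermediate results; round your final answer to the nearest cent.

PV of 4-year annuity: €13,500.00 × [1 − (1+0.12)^−4] / 0.12 = 41004.21618
Perpetuity value at year 4: €1,670.00 / 0.12 = 13916.66667
PV of perpetuity: 13916.66667 / (1+0.12)^4 = 8844.29326
Total PV = 41004.21618 + 8844.29326 = 49848.50944

€49848.51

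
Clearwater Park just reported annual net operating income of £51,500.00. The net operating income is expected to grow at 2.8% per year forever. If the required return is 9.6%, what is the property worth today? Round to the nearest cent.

£778558.82

D₁ = D₀ × (1 + g) = £51,500.00 × 1.028 = £52,942.0000
Growing perpetuity: P = D₁ / (r − g) = £52,942.0000 / (0.096 − 0.028) = £778,558.82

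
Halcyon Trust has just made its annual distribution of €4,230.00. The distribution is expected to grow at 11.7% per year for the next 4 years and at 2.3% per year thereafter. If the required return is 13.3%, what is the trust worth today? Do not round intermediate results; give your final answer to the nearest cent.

€53494.50

D_1 = 4724.91000
D_2 = 5277.72447
D_3 = 5895.21823
D_4 = 6584.95877
Terminal value at year 4: TV = D_4×(1+g_2)/(r−g_2) = 6736.41282/0.11 = 61240.11653
P_0 = D_1/(1+r)^1 + D_2/(1+r)^2 + D_3/(1+r)^3 + D_4/(1+r)^4 + TV/(1+r)^4
    = 4170.26478 + 4111.37314 + 4053.31314 + 3996.07307 + 37163.47951 = 53494.50364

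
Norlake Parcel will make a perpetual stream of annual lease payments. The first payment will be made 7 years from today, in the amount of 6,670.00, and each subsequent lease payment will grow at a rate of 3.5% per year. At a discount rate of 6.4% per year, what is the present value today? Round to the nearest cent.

Value at end of year 6: C₁ / (r − g) = 6,670.00 / (0.064 − 0.035) = 230,000.0000
Discount to today: PV = 230,000.0000 / (1 + 0.064)^6 = 230,000.0000 / 1.450941 = 158,517.81

158517.81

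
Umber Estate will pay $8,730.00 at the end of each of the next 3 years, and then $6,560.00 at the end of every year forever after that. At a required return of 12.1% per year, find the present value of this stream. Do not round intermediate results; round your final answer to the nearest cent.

$59417.91

PV of 3-year annuity: $8,730.00 × [1 − (1+0.121)^−3] / 0.121 = 20932.00808
Perpetuity value at year 3: $6,560.00 / 0.121 = 54214.87603
PV of perpetuity: 54214.87603 / (1+0.121)^3 = 38485.89860
Total PV = 20932.00808 + 38485.89860 = 59417.90668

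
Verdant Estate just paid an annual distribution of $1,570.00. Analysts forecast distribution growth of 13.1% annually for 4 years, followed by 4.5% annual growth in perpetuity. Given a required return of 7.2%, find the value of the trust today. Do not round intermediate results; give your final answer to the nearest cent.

D_1 = 1775.67000
D_2 = 2008.28277
D_3 = 2271.36781
D_4 = 2568.91700
Terminal value at year 4: TV = D_4×(1+g_2)/(r−g_2) = 2684.51826/0.027 = 99426.60227
P_0 = D_1/(1+r)^1 + D_2/(1+r)^2 + D_3/(1+r)^3 + D_4/(1+r)^4 + TV/(1+r)^4
    = 1656.40858 + 1747.57286 + 1843.75458 + 1945.22987 + 75287.60068 = 82480.56658

$82480.57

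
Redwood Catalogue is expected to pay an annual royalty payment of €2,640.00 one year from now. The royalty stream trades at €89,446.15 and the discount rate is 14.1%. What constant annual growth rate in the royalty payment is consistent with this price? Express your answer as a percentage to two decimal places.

11.15%

P = D₁/(r−g) ⇒ g = r − D₁/P = 0.141 − €2,640.00/€89,446.15 = 0.111485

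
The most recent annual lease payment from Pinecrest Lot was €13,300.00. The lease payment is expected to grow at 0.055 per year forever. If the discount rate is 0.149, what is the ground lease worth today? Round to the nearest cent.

D₁ = D₀ × (1 + g) = €13,300.00 × 1.055 = €14,031.5000
Growing perpetuity: P = D₁ / (r − g) = €14,031.5000 / (0.149 − 0.055) = €149,271.28

€149271.28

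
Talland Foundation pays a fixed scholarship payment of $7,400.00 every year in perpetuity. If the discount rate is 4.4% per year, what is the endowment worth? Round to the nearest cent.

$168181.82

Level perpetuity: PV = C / r = $7,400.00 / 0.044 = $168,181.82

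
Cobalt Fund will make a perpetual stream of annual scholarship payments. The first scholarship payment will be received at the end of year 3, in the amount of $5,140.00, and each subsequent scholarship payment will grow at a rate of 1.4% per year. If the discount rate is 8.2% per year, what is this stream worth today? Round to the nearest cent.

$64565.38

Value at end of year 2: C₁ / (r − g) = $5,140.00 / (0.082 − 0.014) = $75,588.2353
Discount to today: PV = $75,588.2353 / (1 + 0.082)^2 = $75,588.2353 / 1.170724 = $64,565.38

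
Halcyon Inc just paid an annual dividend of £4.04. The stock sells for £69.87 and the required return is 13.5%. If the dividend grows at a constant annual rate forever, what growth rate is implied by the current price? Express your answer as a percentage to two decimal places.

P = D₀(1+g)/(r−g) ⇒ P(r−g) = D₀(1+g) ⇒ g(P+D₀) = P·r − D₀
g = (P·r − D₀)/(P + D₀) = (£69.87×0.135 − £4.04) / (£69.87 + £4.04) = 0.072960

7.30%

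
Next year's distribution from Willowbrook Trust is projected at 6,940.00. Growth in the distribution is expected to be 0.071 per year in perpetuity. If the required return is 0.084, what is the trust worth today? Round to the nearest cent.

533846.15

Growing perpetuity: P = D₁ / (r − g) = 6,940.0000 / (0.084 − 0.071) = 533,846.15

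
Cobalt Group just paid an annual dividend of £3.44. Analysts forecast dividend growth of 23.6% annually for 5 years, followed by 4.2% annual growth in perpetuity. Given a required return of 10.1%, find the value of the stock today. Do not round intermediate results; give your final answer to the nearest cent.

£132.99

D_1 = 4.25184
D_2 = 5.25527
D_3 = 6.49552
D_4 = 8.02846
D_5 = 9.92318
Terminal value at year 5: TV = D_5×(1+g_2)/(r−g_2) = 10.33995/0.059 = 175.25342
P_0 = D_1/(1+r)^1 + D_2/(1+r)^2 + D_3/(1+r)^3 + D_4/(1+r)^4 + D_5/(1+r)^5 + TV/(1+r)^5
    = 3.86180 + 4.33532 + 4.86689 + 5.46365 + 6.13358 + 108.32530 = 132.98655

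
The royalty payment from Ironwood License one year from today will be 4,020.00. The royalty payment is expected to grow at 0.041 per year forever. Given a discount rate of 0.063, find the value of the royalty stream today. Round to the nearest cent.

182727.27

Growing perpetuity: P = D₁ / (r − g) = 4,020.0000 / (0.063 − 0.041) = 182,727.27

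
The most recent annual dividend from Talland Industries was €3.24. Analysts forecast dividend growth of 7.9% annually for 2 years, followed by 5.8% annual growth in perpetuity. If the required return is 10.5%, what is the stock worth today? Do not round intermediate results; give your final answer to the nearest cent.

€75.80

D_1 = 3.49596
D_2 = 3.77214
Terminal value at year 2: TV = D_2×(1+g_2)/(r−g_2) = 3.99093/0.047 = 84.91330
P_0 = D_1/(1+r)^1 + D_2/(1+r)^2 + TV/(1+r)^2
    = 3.16376 + 3.08932 + 69.54264 = 75.79572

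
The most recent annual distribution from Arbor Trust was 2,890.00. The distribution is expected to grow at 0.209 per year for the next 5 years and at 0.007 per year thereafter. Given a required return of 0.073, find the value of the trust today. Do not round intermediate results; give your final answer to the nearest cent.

D_1 = 3494.01000
D_2 = 4224.25809
D_3 = 5107.12803
D_4 = 6174.51779
D_5 = 7464.99201
Terminal value at year 5: TV = D_5×(1+g_2)/(r−g_2) = 7517.24695/0.066 = 113897.68108
P_0 = D_1/(1+r)^1 + D_2/(1+r)^2 + D_3/(1+r)^3 + D_4/(1+r)^4 + D_5/(1+r)^5 + TV/(1+r)^5
    = 3256.30009 + 3669.02778 + 4134.06765 + 4658.05013 + 5248.44605 + 80078.56320 = 101044.45491

101044.45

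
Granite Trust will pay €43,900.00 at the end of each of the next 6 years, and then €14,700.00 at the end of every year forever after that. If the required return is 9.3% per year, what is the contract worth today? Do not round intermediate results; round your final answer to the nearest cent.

PV of 6-year annuity: €43,900.00 × [1 − (1+0.093)^−6] / 0.093 = 195182.76504
Perpetuity value at year 6: €14,700.00 / 0.093 = 158064.51613
PV of perpetuity: 158064.51613 / (1+0.093)^6 = 92707.18934
Total PV = 195182.76504 + 92707.18934 = 287889.95438

€287889.95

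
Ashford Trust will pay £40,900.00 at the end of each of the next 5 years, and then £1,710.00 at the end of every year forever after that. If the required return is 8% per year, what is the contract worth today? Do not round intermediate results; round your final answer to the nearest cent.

£177849.31

PV of 5-year annuity: £40,900.00 × [1 − (1+0.08)^−5] / 0.08 = 163301.84052
Perpetuity value at year 5: £1,710.00 / 0.08 = 21375.00000
PV of perpetuity: 21375.00000 / (1+0.08)^5 = 14547.46584
Total PV = 163301.84052 + 14547.46584 = 177849.30635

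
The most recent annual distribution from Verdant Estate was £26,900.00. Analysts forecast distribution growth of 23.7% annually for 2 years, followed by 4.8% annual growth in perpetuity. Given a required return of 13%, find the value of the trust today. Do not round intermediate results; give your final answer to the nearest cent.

D_1 = 33275.30000
D_2 = 41161.54610
Terminal value at year 2: TV = D_2×(1+g_2)/(r−g_2) = 43137.30031/0.082 = 526064.63796
P_0 = D_1/(1+r)^1 + D_2/(1+r)^2 + TV/(1+r)^2
    = 29447.16814 + 32235.52831 + 411985.77646 = 473668.47291

£473668.47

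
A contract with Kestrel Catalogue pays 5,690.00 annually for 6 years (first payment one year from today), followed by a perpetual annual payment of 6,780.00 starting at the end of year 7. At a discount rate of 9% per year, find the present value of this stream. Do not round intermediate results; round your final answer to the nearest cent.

70443.68

PV of 6-year annuity: 5,690.00 × [1 − (1+0.09)^−6] / 0.09 = 25524.87678
Perpetuity value at year 6: 6,780.00 / 0.09 = 75333.33333
PV of perpetuity: 75333.33333 / (1+0.09)^6 = 44918.80529
Total PV = 25524.87678 + 44918.80529 = 70443.68207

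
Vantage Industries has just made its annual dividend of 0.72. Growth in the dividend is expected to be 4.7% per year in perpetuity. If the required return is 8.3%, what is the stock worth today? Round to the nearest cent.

D₁ = D₀ × (1 + g) = 0.72 × 1.047 = 0.7538
Growing perpetuity: P = D₁ / (r − g) = 0.7538 / (0.083 − 0.047) = 20.94

20.94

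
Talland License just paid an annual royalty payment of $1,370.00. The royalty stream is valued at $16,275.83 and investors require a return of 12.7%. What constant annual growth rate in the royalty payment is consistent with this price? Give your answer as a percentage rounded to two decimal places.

3.95%

P = D₀(1+g)/(r−g) ⇒ P(r−g) = D₀(1+g) ⇒ g(P+D₀) = P·r − D₀
g = (P·r − D₀)/(P + D₀) = ($16,275.83×0.127 − $1,370.00) / ($16,275.83 + $1,370.00) = 0.039501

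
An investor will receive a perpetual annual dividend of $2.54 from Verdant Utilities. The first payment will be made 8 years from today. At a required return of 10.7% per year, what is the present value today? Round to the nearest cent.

$11.65

Value at end of year 7: C / r = $2.54 / 0.107 = $23.7383
Discount to today: PV = $23.7383 / (1 + 0.107)^7 = $23.7383 / 2.037198 = $11.65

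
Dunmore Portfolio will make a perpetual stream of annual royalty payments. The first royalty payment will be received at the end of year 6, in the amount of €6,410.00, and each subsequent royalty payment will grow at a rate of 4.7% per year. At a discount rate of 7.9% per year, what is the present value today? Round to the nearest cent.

€136962.23

Value at end of year 5: C₁ / (r − g) = €6,410.00 / (0.079 − 0.047) = €200,312.5000
Discount to today: PV = €200,312.5000 / (1 + 0.079)^5 = €200,312.5000 / 1.462538 = €136,962.23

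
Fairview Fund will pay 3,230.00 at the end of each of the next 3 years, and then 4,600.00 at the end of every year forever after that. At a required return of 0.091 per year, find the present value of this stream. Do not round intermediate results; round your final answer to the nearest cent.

PV of 3-year annuity: 3,230.00 × [1 − (1+0.091)^−3] / 0.091 = 8161.53212
Perpetuity value at year 3: 4,600.00 / 0.091 = 50549.45055
PV of perpetuity: 50549.45055 / (1+0.091)^3 = 38926.21595
Total PV = 8161.53212 + 38926.21595 = 47087.74807

47087.75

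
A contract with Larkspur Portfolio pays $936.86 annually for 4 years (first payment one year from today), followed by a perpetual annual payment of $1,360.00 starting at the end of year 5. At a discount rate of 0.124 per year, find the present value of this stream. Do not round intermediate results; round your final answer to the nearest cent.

$9693.27

PV of 4-year annuity: $936.86 × [1 − (1+0.124)^−4] / 0.124 = 2821.76388
Perpetuity value at year 4: $1,360.00 / 0.124 = 10967.74194
PV of perpetuity: 10967.74194 / (1+0.124)^4 = 6871.50676
Total PV = 2821.76388 + 6871.50676 = 9693.27065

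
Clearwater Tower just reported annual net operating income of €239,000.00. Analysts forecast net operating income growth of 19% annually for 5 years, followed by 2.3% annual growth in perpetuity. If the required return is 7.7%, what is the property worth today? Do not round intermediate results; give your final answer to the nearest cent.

D_1 = 284410.00000
D_2 = 338447.90000
D_3 = 402753.00100
D_4 = 479276.07119
D_5 = 570338.52472
Terminal value at year 5: TV = D_5×(1+g_2)/(r−g_2) = 583456.31078/0.054 = 10804746.49601
P_0 = D_1/(1+r)^1 + D_2/(1+r)^2 + D_3/(1+r)^3 + D_4/(1+r)^4 + D_5/(1+r)^5 + TV/(1+r)^5
    = 264076.13742 + 291783.29018 + 322397.50726 + 356223.80097 + 393599.18584 + 7456517.90951 = 9084597.83117

€9084597.83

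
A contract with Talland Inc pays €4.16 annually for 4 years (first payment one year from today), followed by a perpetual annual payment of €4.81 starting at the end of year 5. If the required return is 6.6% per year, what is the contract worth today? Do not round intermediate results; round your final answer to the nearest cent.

PV of 4-year annuity: €4.16 × [1 − (1+0.066)^−4] / 0.066 = 14.21898
Perpetuity value at year 4: €4.81 / 0.066 = 72.87879
PV of perpetuity: 72.87879 / (1+0.066)^4 = 56.43809
Total PV = 14.21898 + 56.43809 = 70.65707

€70.66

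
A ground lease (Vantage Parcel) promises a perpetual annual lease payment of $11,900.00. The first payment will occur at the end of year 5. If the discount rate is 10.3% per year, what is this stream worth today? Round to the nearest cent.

$78056.25

Value at end of year 4: C / r = $11,900.00 / 0.103 = $115,533.9806
Discount to today: PV = $115,533.9806 / (1 + 0.103)^4 = $115,533.9806 / 1.480137 = $78,056.25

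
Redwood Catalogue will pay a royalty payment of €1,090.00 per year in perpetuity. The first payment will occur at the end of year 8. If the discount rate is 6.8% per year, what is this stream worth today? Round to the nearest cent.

Value at end of year 7: C / r = €1,090.00 / 0.068 = €16,029.4118
Discount to today: PV = €16,029.4118 / (1 + 0.068)^7 = €16,029.4118 / 1.584889 = €10,113.90

€10113.90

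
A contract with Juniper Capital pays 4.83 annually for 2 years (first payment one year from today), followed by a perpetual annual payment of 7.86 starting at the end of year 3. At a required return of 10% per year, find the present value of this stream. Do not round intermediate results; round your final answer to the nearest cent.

73.34

PV of 2-year annuity: 4.83 × [1 − (1+0.1)^−2] / 0.1 = 8.38264
Perpetuity value at year 2: 7.86 / 0.1 = 78.60000
PV of perpetuity: 78.60000 / (1+0.1)^2 = 64.95868
Total PV = 8.38264 + 64.95868 = 73.34132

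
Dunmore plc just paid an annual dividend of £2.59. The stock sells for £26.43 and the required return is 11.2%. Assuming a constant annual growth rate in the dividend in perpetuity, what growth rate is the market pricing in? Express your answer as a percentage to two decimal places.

1.28%

P = D₀(1+g)/(r−g) ⇒ P(r−g) = D₀(1+g) ⇒ g(P+D₀) = P·r − D₀
g = (P·r − D₀)/(P + D₀) = (£26.43×0.112 − £2.59) / (£26.43 + £2.59) = 0.012755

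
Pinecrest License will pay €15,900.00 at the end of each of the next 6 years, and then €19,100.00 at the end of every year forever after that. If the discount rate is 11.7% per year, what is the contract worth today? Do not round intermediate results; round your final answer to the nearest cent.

PV of 6-year annuity: €15,900.00 × [1 − (1+0.117)^−6] / 0.117 = 65930.60168
Perpetuity value at year 6: €19,100.00 / 0.117 = 163247.86325
PV of perpetuity: 163247.86325 / (1+0.117)^6 = 84048.20966
Total PV = 65930.60168 + 84048.20966 = 149978.81134

€149978.81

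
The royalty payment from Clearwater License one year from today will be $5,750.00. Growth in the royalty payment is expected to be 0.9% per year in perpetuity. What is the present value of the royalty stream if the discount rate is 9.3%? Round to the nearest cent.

$68452.38

Growing perpetuity: P = D₁ / (r − g) = $5,750.0000 / (0.093 − 0.009) = $68,452.38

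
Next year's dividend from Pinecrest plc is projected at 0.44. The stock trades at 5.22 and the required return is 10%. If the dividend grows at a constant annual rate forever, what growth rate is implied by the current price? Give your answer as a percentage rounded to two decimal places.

1.57%

P = D₁/(r−g) ⇒ g = r − D₁/P = 0.1 − 0.44/5.22 = 0.015709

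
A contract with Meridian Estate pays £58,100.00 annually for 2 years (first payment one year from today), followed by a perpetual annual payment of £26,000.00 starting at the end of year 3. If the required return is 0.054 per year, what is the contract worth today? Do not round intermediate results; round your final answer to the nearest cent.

PV of 2-year annuity: £58,100.00 × [1 − (1+0.054)^−2] / 0.054 = 107422.52340
Perpetuity value at year 2: £26,000.00 / 0.054 = 481481.48148
PV of perpetuity: 481481.48148 / (1+0.054)^2 = 433409.44003
Total PV = 107422.52340 + 433409.44003 = 540831.96343

£540831.96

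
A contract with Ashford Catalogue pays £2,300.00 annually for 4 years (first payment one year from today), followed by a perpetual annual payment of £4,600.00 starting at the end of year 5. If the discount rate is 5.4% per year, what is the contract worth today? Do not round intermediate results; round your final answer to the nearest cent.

PV of 4-year annuity: £2,300.00 × [1 − (1+0.054)^−4] / 0.054 = 8080.47300
Perpetuity value at year 4: £4,600.00 / 0.054 = 85185.18519
PV of perpetuity: 85185.18519 / (1+0.054)^4 = 69024.23918
Total PV = 8080.47300 + 69024.23918 = 77104.71218

£77104.71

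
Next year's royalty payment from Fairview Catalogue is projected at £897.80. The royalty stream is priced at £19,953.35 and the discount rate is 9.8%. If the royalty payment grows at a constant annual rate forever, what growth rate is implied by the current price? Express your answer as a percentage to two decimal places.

5.30%

P = D₁/(r−g) ⇒ g = r − D₁/P = 0.098 − £897.80/£19,953.35 = 0.053005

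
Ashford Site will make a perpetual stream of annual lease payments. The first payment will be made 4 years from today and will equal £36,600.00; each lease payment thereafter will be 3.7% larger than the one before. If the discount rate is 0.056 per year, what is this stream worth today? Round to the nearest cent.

£1635820.81

Value at end of year 3: C₁ / (r − g) = £36,600.00 / (0.056 − 0.037) = £1,926,315.7895
Discount to today: PV = £1,926,315.7895 / (1 + 0.056)^3 = £1,926,315.7895 / 1.177584 = £1,635,820.81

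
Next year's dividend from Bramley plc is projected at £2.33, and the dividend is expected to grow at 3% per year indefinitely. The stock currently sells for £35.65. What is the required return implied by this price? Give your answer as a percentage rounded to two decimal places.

9.54%

P = D₁/(r − g) ⇒ r = D₁/P + g = £2.3300/£35.65 + 0.03 = 0.065358 + 0.03 = 0.095358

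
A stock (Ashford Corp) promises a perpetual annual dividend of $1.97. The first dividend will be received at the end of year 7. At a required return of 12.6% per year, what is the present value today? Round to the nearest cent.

Value at end of year 6: C / r = $1.97 / 0.126 = $15.6349
Discount to today: PV = $15.6349 / (1 + 0.126)^6 = $15.6349 / 2.038123 = $7.67

$7.67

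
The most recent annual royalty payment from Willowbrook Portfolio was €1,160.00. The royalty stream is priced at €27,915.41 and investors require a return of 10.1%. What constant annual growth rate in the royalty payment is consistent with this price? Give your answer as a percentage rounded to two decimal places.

5.71%

P = D₀(1+g)/(r−g) ⇒ P(r−g) = D₀(1+g) ⇒ g(P+D₀) = P·r − D₀
g = (P·r − D₀)/(P + D₀) = (€27,915.41×0.101 − €1,160.00) / (€27,915.41 + €1,160.00) = 0.057074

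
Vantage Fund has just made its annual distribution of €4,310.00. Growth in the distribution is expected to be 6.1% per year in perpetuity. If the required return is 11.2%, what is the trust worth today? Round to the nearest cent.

D₁ = D₀ × (1 + g) = €4,310.00 × 1.061 = €4,572.9100
Growing perpetuity: P = D₁ / (r − g) = €4,572.9100 / (0.112 − 0.061) = €89,664.90

€89664.90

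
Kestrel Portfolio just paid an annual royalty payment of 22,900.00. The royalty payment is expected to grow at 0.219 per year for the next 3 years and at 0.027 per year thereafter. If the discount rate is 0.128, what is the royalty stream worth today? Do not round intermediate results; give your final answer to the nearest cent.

374271.63

D_1 = 27915.10000
D_2 = 34028.50690
D_3 = 41480.74991
Terminal value at year 3: TV = D_3×(1+g_2)/(r−g_2) = 42600.73016/0.101 = 421789.40751
P_0 = D_1/(1+r)^1 + D_2/(1+r)^2 + D_3/(1+r)^3 + TV/(1+r)^3
    = 24747.42908 + 26743.89720 + 28901.42792 + 293878.87596 = 374271.63016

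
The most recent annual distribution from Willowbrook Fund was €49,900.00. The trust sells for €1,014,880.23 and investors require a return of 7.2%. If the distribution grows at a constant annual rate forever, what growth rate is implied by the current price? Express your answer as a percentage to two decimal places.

2.18%

P = D₀(1+g)/(r−g) ⇒ P(r−g) = D₀(1+g) ⇒ g(P+D₀) = P·r − D₀
g = (P·r − D₀)/(P + D₀) = (€1,014,880.23×0.072 − €49,900.00) / (€1,014,880.23 + €49,900.00) = 0.021762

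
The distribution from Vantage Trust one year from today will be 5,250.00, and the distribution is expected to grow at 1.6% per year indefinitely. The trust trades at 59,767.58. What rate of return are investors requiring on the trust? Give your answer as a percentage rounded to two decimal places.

10.38%

P = D₁/(r − g) ⇒ r = D₁/P + g = 5,250.0000/59,767.58 + 0.016 = 0.087840 + 0.016 = 0.103840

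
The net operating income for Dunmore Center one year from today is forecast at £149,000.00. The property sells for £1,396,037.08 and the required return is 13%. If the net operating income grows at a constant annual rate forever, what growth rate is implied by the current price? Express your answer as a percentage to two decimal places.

P = D₁/(r−g) ⇒ g = r − D₁/P = 0.13 − £149,000.00/£1,396,037.08 = 0.023269

2.33%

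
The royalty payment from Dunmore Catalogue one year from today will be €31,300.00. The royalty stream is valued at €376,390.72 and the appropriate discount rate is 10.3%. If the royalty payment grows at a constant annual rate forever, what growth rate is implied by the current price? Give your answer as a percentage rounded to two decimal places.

1.98%

P = D₁/(r−g) ⇒ g = r − D₁/P = 0.103 − €31,300.00/€376,390.72 = 0.019842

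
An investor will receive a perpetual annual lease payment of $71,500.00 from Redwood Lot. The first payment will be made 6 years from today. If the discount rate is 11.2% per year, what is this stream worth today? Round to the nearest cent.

Value at end of year 5: C / r = $71,500.00 / 0.112 = $638,392.8571
Discount to today: PV = $638,392.8571 / (1 + 0.112)^5 = $638,392.8571 / 1.700294 = $375,460.35

$375460.35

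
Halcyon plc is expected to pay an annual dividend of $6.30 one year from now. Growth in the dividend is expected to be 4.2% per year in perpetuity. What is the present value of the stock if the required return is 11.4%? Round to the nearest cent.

$87.50

Growing perpetuity: P = D₁ / (r − g) = $6.3000 / (0.114 − 0.042) = $87.50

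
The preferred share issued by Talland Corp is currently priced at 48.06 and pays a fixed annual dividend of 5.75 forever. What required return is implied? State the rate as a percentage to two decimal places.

11.96%

P = C/r ⇒ r = C/P = 5.75/48.06 = 0.119642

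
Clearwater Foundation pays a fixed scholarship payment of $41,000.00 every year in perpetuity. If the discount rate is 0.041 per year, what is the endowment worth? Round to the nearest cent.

$1000000.00

Level perpetuity: PV = C / r = $41,000.00 / 0.041 = $1,000,000.00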